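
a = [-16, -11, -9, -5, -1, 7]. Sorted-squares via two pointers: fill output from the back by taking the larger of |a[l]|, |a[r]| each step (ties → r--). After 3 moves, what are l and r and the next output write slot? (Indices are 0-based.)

l=3, r=5, next write slot=2

l=0 r=5: |-16|>|7| out[5]=256, l++
l=1 r=5: |-11|>|7| out[4]=121, l++
l=2 r=5: |-9|>|7| out[3]=81, l++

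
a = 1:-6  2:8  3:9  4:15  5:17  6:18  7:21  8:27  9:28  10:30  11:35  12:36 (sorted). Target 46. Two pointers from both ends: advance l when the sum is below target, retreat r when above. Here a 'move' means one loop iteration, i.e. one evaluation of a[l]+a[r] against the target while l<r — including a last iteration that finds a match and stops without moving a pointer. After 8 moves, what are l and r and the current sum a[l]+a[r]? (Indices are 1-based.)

l=1 r=12: -6+36=30 <46, l++
l=2 r=12: 8+36=44 <46, l++
l=3 r=12: 9+36=45 <46, l++
l=4 r=12: 15+36=51 >46, r--
l=4 r=11: 15+35=50 >46, r--
l=4 r=10: 15+30=45 <46, l++
l=5 r=10: 17+30=47 >46, r--
l=5 r=9: 17+28=45 <46, l++

l=6, r=9, sum=46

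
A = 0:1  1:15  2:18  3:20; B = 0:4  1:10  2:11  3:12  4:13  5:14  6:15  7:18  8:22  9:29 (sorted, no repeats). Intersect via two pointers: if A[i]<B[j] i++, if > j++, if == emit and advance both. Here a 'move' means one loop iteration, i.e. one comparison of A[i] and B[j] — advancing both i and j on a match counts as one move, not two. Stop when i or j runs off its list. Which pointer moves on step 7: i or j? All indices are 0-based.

[i=0,j=0] 1<4 → i++
[i=1,j=0] 15>4 → j++
[i=1,j=1] 15>10 → j++
[i=1,j=2] 15>11 → j++
[i=1,j=3] 15>12 → j++
[i=1,j=4] 15>13 → j++
[i=1,j=5] 15>14 → j++

j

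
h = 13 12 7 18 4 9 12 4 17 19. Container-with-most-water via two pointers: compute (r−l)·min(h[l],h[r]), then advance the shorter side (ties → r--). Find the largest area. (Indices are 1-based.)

max area = 117

[1,10] min(13,19)*9=117 best=117 * → l++
[2,10] min(12,19)*8=96 best=117 → l++
[3,10] min(7,19)*7=49 best=117 → l++
[4,10] min(18,19)*6=108 best=117 → l++
[5,10] min(4,19)*5=20 best=117 → l++
[6,10] min(9,19)*4=36 best=117 → l++
[7,10] min(12,19)*3=36 best=117 → l++
[8,10] min(4,19)*2=8 best=117 → l++
[9,10] min(17,19)*1=17 best=117 → l++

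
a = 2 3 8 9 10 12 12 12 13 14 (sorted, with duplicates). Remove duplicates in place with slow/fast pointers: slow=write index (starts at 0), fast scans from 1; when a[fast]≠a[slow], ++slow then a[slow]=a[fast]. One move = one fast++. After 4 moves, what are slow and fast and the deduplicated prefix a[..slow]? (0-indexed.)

slow=4, fast=5, prefix=[2, 3, 8, 9, 10]

slow=0 fast=1: a[fast]=3≠a[slow]=2 write a[1]=3, slow++,fast++
slow=1 fast=2: a[fast]=8≠a[slow]=3 write a[2]=8, slow++,fast++
slow=2 fast=3: a[fast]=9≠a[slow]=8 write a[3]=9, slow++,fast++
slow=3 fast=4: a[fast]=10≠a[slow]=9 write a[4]=10, slow++,fast++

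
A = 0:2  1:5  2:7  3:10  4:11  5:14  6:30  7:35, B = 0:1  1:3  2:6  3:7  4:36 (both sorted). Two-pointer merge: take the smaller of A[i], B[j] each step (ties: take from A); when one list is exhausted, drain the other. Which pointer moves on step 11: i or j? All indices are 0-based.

[i=0,j=0] A[i]=2>B[j]=1 take 1 → j++
[i=0,j=1] A[i]=2<=B[j]=3 take 2 → i++
[i=1,j=1] A[i]=5>B[j]=3 take 3 → j++
[i=1,j=2] A[i]=5<=B[j]=6 take 5 → i++
[i=2,j=2] A[i]=7>B[j]=6 take 6 → j++
[i=2,j=3] A[i]=7<=B[j]=7 take 7 → i++
[i=3,j=3] A[i]=10>B[j]=7 take 7 → j++
[i=3,j=4] A[i]=10<=B[j]=36 take 10 → i++
[i=4,j=4] A[i]=11<=B[j]=36 take 11 → i++
[i=5,j=4] A[i]=14<=B[j]=36 take 14 → i++
[i=6,j=4] A[i]=30<=B[j]=36 take 30 → i++

i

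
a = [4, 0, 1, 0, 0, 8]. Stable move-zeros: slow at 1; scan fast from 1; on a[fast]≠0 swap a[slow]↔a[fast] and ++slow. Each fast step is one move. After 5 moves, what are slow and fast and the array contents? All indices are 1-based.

slow=3, fast=6, a=[4, 1, 0, 0, 0, 8]

slow=1 fast=1: a[fast]=4≠0 swap→a[1]=4, slow++,fast++
slow=2 fast=2: a[fast]=0, fast++
slow=2 fast=3: a[fast]=1≠0 swap→a[2]=1, slow++,fast++
slow=3 fast=4: a[fast]=0, fast++
slow=3 fast=5: a[fast]=0, fast++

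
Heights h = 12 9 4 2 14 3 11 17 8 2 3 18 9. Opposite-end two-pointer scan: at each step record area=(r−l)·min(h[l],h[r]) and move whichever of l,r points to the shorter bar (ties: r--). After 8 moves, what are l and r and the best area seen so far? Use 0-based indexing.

l=0 r=12: min(12,9)*12=108 best=108 *, r--
l=0 r=11: min(12,18)*11=132 best=132 *, l++
l=1 r=11: min(9,18)*10=90 best=132, l++
l=2 r=11: min(4,18)*9=36 best=132, l++
l=3 r=11: min(2,18)*8=16 best=132, l++
l=4 r=11: min(14,18)*7=98 best=132, l++
l=5 r=11: min(3,18)*6=18 best=132, l++
l=6 r=11: min(11,18)*5=55 best=132, l++

l=7, r=11, best area=132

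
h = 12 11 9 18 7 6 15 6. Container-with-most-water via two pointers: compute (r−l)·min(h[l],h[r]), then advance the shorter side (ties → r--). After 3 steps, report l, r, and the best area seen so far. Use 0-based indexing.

l=2, r=6, best area=72

[0,7] min(12,6)*7=42 best=42 * → r--
[0,6] min(12,15)*6=72 best=72 * → l++
[1,6] min(11,15)*5=55 best=72 → l++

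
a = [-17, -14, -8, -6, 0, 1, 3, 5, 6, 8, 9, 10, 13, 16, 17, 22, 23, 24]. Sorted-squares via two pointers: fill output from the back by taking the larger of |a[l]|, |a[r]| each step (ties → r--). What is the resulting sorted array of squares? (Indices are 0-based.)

l=0 r=17: |-17|<=|24| out[17]=576, r--
l=0 r=16: |-17|<=|23| out[16]=529, r--
l=0 r=15: |-17|<=|22| out[15]=484, r--
l=0 r=14: |-17|<=|17| out[14]=289, r--
l=0 r=13: |-17|>|16| out[13]=289, l++
l=1 r=13: |-14|<=|16| out[12]=256, r--
l=1 r=12: |-14|>|13| out[11]=196, l++
l=2 r=12: |-8|<=|13| out[10]=169, r--
l=2 r=11: |-8|<=|10| out[9]=100, r--
l=2 r=10: |-8|<=|9| out[8]=81, r--
l=2 r=9: |-8|<=|8| out[7]=64, r--
l=2 r=8: |-8|>|6| out[6]=64, l++
l=3 r=8: |-6|<=|6| out[5]=36, r--
l=3 r=7: |-6|>|5| out[4]=36, l++
l=4 r=7: |0|<=|5| out[3]=25, r--
l=4 r=6: |0|<=|3| out[2]=9, r--
l=4 r=5: |0|<=|1| out[1]=1, r--
l=4 r=4: |0|<=|0| out[0]=0, r--

[0, 1, 9, 25, 36, 36, 64, 64, 81, 100, 169, 196, 256, 289, 289, 484, 529, 576]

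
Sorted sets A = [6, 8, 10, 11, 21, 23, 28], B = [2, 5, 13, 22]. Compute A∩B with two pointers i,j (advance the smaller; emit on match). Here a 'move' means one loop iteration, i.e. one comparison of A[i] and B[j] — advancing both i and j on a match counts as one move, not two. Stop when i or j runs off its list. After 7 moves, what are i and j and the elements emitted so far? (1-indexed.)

i=5, j=4, emitted=[]

i=1 j=1: 6>2, j++
i=1 j=2: 6>5, j++
i=1 j=3: 6<13, i++
i=2 j=3: 8<13, i++
i=3 j=3: 10<13, i++
i=4 j=3: 11<13, i++
i=5 j=3: 21>13, j++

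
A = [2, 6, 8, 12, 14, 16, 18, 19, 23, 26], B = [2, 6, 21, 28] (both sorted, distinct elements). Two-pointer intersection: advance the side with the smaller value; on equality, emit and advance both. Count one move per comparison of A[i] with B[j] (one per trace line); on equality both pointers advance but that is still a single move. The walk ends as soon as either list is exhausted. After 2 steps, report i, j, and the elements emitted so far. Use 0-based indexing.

i=2, j=2, emitted=[2, 6]

i=0 j=0: 2==2 emit, i++,j++
i=1 j=1: 6==6 emit, i++,j++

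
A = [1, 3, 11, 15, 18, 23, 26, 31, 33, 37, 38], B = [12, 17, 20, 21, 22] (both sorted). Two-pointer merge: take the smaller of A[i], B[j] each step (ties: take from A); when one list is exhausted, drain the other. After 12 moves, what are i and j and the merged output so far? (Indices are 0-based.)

i=7, j=5, merged so far=[1, 3, 11, 12, 15, 17, 18, 20, 21, 22, 23, 26]

i=0 j=0: A[i]=1<=B[j]=12 take 1, i++
i=1 j=0: A[i]=3<=B[j]=12 take 3, i++
i=2 j=0: A[i]=11<=B[j]=12 take 11, i++
i=3 j=0: A[i]=15>B[j]=12 take 12, j++
i=3 j=1: A[i]=15<=B[j]=17 take 15, i++
i=4 j=1: A[i]=18>B[j]=17 take 17, j++
i=4 j=2: A[i]=18<=B[j]=20 take 18, i++
i=5 j=2: A[i]=23>B[j]=20 take 20, j++
i=5 j=3: A[i]=23>B[j]=21 take 21, j++
i=5 j=4: A[i]=23>B[j]=22 take 22, j++
i=5 j=5: B done, take A[i]=23, i++
i=6 j=5: B done, take A[i]=26, i++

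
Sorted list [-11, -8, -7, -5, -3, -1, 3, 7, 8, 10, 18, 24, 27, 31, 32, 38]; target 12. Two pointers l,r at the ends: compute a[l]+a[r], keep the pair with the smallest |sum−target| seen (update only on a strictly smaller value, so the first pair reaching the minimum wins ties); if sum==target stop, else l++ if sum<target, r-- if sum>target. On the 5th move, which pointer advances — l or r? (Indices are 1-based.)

r

[1,16] -11+38=27 d=15 * → r--
[1,15] -11+32=21 d=9 * → r--
[1,14] -11+31=20 d=8 * → r--
[1,13] -11+27=16 d=4 * → r--
[1,12] -11+24=13 d=1 * → r--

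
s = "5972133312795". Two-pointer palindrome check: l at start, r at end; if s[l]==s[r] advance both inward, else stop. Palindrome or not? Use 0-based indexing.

[0,12] '5'=='5' → l++,r--
[1,11] '9'=='9' → l++,r--
[2,10] '7'=='7' → l++,r--
[3,9] '2'=='2' → l++,r--
[4,8] '1'=='1' → l++,r--
[5,7] '3'=='3' → l++,r--

palindrome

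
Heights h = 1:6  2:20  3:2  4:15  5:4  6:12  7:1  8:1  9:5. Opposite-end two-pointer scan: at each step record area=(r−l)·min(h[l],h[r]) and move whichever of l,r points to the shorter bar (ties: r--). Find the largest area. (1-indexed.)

[1,9] min(6,5)*8=40 best=40 * → r--
[1,8] min(6,1)*7=7 best=40 → r--
[1,7] min(6,1)*6=6 best=40 → r--
[1,6] min(6,12)*5=30 best=40 → l++
[2,6] min(20,12)*4=48 best=48 * → r--
[2,5] min(20,4)*3=12 best=48 → r--
[2,4] min(20,15)*2=30 best=48 → r--
[2,3] min(20,2)*1=2 best=48 → r--

max area = 48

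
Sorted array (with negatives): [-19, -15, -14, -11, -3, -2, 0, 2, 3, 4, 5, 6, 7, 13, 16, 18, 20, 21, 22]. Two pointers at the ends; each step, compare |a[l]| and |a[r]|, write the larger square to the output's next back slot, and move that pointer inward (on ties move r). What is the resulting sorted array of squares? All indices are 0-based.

[0, 4, 4, 9, 9, 16, 25, 36, 49, 121, 169, 196, 225, 256, 324, 361, 400, 441, 484]

l=0 r=18: |-19|<=|22| out[18]=484, r--
l=0 r=17: |-19|<=|21| out[17]=441, r--
l=0 r=16: |-19|<=|20| out[16]=400, r--
l=0 r=15: |-19|>|18| out[15]=361, l++
l=1 r=15: |-15|<=|18| out[14]=324, r--
l=1 r=14: |-15|<=|16| out[13]=256, r--
l=1 r=13: |-15|>|13| out[12]=225, l++
l=2 r=13: |-14|>|13| out[11]=196, l++
l=3 r=13: |-11|<=|13| out[10]=169, r--
l=3 r=12: |-11|>|7| out[9]=121, l++
l=4 r=12: |-3|<=|7| out[8]=49, r--
l=4 r=11: |-3|<=|6| out[7]=36, r--
l=4 r=10: |-3|<=|5| out[6]=25, r--
l=4 r=9: |-3|<=|4| out[5]=16, r--
l=4 r=8: |-3|<=|3| out[4]=9, r--
l=4 r=7: |-3|>|2| out[3]=9, l++
l=5 r=7: |-2|<=|2| out[2]=4, r--
l=5 r=6: |-2|>|0| out[1]=4, l++
l=6 r=6: |0|<=|0| out[0]=0, r--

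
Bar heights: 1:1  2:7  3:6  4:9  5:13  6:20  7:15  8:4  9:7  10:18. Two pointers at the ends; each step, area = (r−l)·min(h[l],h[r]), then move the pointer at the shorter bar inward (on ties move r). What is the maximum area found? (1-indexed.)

max area = 72

[1,10] min(1,18)*9=9 best=9 * → l++
[2,10] min(7,18)*8=56 best=56 * → l++
[3,10] min(6,18)*7=42 best=56 → l++
[4,10] min(9,18)*6=54 best=56 → l++
[5,10] min(13,18)*5=65 best=65 * → l++
[6,10] min(20,18)*4=72 best=72 * → r--
[6,9] min(20,7)*3=21 best=72 → r--
[6,8] min(20,4)*2=8 best=72 → r--
[6,7] min(20,15)*1=15 best=72 → r--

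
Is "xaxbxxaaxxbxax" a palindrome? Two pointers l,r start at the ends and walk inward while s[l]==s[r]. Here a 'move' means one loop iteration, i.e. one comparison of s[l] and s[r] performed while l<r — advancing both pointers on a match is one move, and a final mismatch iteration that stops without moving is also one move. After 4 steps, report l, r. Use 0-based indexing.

l=0 r=13: 'x'=='x', l++,r--
l=1 r=12: 'a'=='a', l++,r--
l=2 r=11: 'x'=='x', l++,r--
l=3 r=10: 'b'=='b', l++,r--

l=4, r=9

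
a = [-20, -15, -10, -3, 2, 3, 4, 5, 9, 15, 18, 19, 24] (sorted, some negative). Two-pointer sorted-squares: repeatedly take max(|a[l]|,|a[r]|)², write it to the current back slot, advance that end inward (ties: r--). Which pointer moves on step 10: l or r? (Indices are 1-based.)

r

[1,13] |-20|<=|24| out[13]=576 → r--
[1,12] |-20|>|19| out[12]=400 → l++
[2,12] |-15|<=|19| out[11]=361 → r--
[2,11] |-15|<=|18| out[10]=324 → r--
[2,10] |-15|<=|15| out[9]=225 → r--
[2,9] |-15|>|9| out[8]=225 → l++
[3,9] |-10|>|9| out[7]=100 → l++
[4,9] |-3|<=|9| out[6]=81 → r--
[4,8] |-3|<=|5| out[5]=25 → r--
[4,7] |-3|<=|4| out[4]=16 → r--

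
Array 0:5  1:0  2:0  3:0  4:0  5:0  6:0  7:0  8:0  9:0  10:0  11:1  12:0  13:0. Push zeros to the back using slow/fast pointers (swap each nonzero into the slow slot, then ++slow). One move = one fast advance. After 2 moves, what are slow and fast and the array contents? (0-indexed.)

slow=1, fast=2, a=[5, 0, 0, 0, 0, 0, 0, 0, 0, 0, 0, 1, 0, 0]

slow=0 fast=0: a[fast]=5≠0 swap→a[0]=5, slow++,fast++
slow=1 fast=1: a[fast]=0, fast++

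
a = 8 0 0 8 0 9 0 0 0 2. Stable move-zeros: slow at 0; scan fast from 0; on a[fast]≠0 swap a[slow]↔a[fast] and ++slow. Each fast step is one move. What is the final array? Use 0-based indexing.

[8, 8, 9, 2, 0, 0, 0, 0, 0, 0]

slow=0 fast=0: a[fast]=8≠0 swap→a[0]=8, slow++,fast++
slow=1 fast=1: a[fast]=0, fast++
slow=1 fast=2: a[fast]=0, fast++
slow=1 fast=3: a[fast]=8≠0 swap→a[1]=8, slow++,fast++
slow=2 fast=4: a[fast]=0, fast++
slow=2 fast=5: a[fast]=9≠0 swap→a[2]=9, slow++,fast++
slow=3 fast=6: a[fast]=0, fast++
slow=3 fast=7: a[fast]=0, fast++
slow=3 fast=8: a[fast]=0, fast++
slow=3 fast=9: a[fast]=2≠0 swap→a[3]=2, slow++,fast++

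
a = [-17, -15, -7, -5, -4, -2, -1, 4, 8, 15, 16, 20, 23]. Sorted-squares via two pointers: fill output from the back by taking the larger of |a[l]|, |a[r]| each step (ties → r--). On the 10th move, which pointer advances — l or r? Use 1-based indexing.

r

[1,13] |-17|<=|23| out[13]=529 → r--
[1,12] |-17|<=|20| out[12]=400 → r--
[1,11] |-17|>|16| out[11]=289 → l++
[2,11] |-15|<=|16| out[10]=256 → r--
[2,10] |-15|<=|15| out[9]=225 → r--
[2,9] |-15|>|8| out[8]=225 → l++
[3,9] |-7|<=|8| out[7]=64 → r--
[3,8] |-7|>|4| out[6]=49 → l++
[4,8] |-5|>|4| out[5]=25 → l++
[5,8] |-4|<=|4| out[4]=16 → r--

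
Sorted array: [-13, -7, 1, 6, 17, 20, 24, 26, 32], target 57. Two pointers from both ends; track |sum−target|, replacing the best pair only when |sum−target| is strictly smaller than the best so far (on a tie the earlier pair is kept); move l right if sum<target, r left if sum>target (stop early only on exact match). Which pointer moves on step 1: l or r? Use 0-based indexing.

l

[0,8] -13+32=19 d=38 * → l++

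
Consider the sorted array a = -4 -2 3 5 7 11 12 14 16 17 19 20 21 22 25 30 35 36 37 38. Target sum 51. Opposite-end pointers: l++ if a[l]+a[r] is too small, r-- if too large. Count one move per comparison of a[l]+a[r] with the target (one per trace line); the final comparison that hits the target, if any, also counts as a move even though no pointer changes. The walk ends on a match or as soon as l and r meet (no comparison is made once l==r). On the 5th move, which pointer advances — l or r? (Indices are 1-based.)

[1,20] -4+38=34 <51 → l++
[2,20] -2+38=36 <51 → l++
[3,20] 3+38=41 <51 → l++
[4,20] 5+38=43 <51 → l++
[5,20] 7+38=45 <51 → l++

l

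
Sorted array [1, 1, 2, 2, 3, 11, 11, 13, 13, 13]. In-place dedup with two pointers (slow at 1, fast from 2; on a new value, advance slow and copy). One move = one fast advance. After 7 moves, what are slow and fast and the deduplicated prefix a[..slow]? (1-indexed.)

slow=5, fast=9, prefix=[1, 2, 3, 11, 13]

slow=1 fast=2: a[fast]=1=a[slow] dup, fast++
slow=1 fast=3: a[fast]=2≠a[slow]=1 write a[2]=2, slow++,fast++
slow=2 fast=4: a[fast]=2=a[slow] dup, fast++
slow=2 fast=5: a[fast]=3≠a[slow]=2 write a[3]=3, slow++,fast++
slow=3 fast=6: a[fast]=11≠a[slow]=3 write a[4]=11, slow++,fast++
slow=4 fast=7: a[fast]=11=a[slow] dup, fast++
slow=4 fast=8: a[fast]=13≠a[slow]=11 write a[5]=13, slow++,fast++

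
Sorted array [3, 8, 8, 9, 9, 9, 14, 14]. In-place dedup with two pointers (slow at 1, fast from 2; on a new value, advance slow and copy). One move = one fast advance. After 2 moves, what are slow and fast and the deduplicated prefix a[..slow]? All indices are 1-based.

slow=2, fast=4, prefix=[3, 8]

(s=1,f=2) a[fast]=8≠a[slow]=3 write a[2]=8 → slow++,fast++
(s=2,f=3) a[fast]=8=a[slow] dup → fast++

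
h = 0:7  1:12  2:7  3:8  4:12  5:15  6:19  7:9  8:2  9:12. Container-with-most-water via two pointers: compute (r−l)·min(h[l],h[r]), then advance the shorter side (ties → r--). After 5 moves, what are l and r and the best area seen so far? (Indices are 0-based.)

[0,9] min(7,12)*9=63 best=63 * → l++
[1,9] min(12,12)*8=96 best=96 * → r--
[1,8] min(12,2)*7=14 best=96 → r--
[1,7] min(12,9)*6=54 best=96 → r--
[1,6] min(12,19)*5=60 best=96 → l++

l=2, r=6, best area=96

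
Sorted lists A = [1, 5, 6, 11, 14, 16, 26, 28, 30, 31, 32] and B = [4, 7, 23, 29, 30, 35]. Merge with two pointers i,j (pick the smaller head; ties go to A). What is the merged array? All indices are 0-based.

[1, 4, 5, 6, 7, 11, 14, 16, 23, 26, 28, 29, 30, 30, 31, 32, 35]

i=0 j=0: A[i]=1<=B[j]=4 take 1, i++
i=1 j=0: A[i]=5>B[j]=4 take 4, j++
i=1 j=1: A[i]=5<=B[j]=7 take 5, i++
i=2 j=1: A[i]=6<=B[j]=7 take 6, i++
i=3 j=1: A[i]=11>B[j]=7 take 7, j++
i=3 j=2: A[i]=11<=B[j]=23 take 11, i++
i=4 j=2: A[i]=14<=B[j]=23 take 14, i++
i=5 j=2: A[i]=16<=B[j]=23 take 16, i++
i=6 j=2: A[i]=26>B[j]=23 take 23, j++
i=6 j=3: A[i]=26<=B[j]=29 take 26, i++
i=7 j=3: A[i]=28<=B[j]=29 take 28, i++
i=8 j=3: A[i]=30>B[j]=29 take 29, j++
i=8 j=4: A[i]=30<=B[j]=30 take 30, i++
i=9 j=4: A[i]=31>B[j]=30 take 30, j++
i=9 j=5: A[i]=31<=B[j]=35 take 31, i++
i=10 j=5: A[i]=32<=B[j]=35 take 32, i++
i=11 j=5: A done, take B[j]=35, j++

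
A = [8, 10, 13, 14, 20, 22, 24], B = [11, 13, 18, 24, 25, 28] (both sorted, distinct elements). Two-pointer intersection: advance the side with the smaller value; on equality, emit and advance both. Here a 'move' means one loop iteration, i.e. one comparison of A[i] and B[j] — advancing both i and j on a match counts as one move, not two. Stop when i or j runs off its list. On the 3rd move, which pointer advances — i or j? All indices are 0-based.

i=0 j=0: 8<11, i++
i=1 j=0: 10<11, i++
i=2 j=0: 13>11, j++

j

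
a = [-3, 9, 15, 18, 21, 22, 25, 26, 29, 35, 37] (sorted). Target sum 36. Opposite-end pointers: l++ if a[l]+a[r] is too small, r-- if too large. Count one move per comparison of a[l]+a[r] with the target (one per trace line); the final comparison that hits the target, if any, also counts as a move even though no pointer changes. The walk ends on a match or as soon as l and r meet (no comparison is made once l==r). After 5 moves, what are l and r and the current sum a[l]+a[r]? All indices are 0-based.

l=0 r=10: -3+37=34 <36, l++
l=1 r=10: 9+37=46 >36, r--
l=1 r=9: 9+35=44 >36, r--
l=1 r=8: 9+29=38 >36, r--
l=1 r=7: 9+26=35 <36, l++

l=2, r=7, sum=41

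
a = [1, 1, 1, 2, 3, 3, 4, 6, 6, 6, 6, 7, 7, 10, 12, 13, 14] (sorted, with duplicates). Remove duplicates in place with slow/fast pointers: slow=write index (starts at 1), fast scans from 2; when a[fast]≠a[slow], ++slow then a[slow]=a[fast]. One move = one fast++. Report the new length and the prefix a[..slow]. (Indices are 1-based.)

length 10; prefix = [1, 2, 3, 4, 6, 7, 10, 12, 13, 14]

slow=1 fast=2: a[fast]=1=a[slow] dup, fast++
slow=1 fast=3: a[fast]=1=a[slow] dup, fast++
slow=1 fast=4: a[fast]=2≠a[slow]=1 write a[2]=2, slow++,fast++
slow=2 fast=5: a[fast]=3≠a[slow]=2 write a[3]=3, slow++,fast++
slow=3 fast=6: a[fast]=3=a[slow] dup, fast++
slow=3 fast=7: a[fast]=4≠a[slow]=3 write a[4]=4, slow++,fast++
slow=4 fast=8: a[fast]=6≠a[slow]=4 write a[5]=6, slow++,fast++
slow=5 fast=9: a[fast]=6=a[slow] dup, fast++
slow=5 fast=10: a[fast]=6=a[slow] dup, fast++
slow=5 fast=11: a[fast]=6=a[slow] dup, fast++
slow=5 fast=12: a[fast]=7≠a[slow]=6 write a[6]=7, slow++,fast++
slow=6 fast=13: a[fast]=7=a[slow] dup, fast++
slow=6 fast=14: a[fast]=10≠a[slow]=7 write a[7]=10, slow++,fast++
slow=7 fast=15: a[fast]=12≠a[slow]=10 write a[8]=12, slow++,fast++
slow=8 fast=16: a[fast]=13≠a[slow]=12 write a[9]=13, slow++,fast++
slow=9 fast=17: a[fast]=14≠a[slow]=13 write a[10]=14, slow++,fast++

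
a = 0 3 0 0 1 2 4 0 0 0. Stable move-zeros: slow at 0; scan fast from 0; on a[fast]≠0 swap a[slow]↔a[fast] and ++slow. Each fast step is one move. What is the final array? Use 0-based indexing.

[3, 1, 2, 4, 0, 0, 0, 0, 0, 0]

(s=0,f=0) a[fast]=0 → fast++
(s=0,f=1) a[fast]=3≠0 swap→a[0]=3 → slow++,fast++
(s=1,f=2) a[fast]=0 → fast++
(s=1,f=3) a[fast]=0 → fast++
(s=1,f=4) a[fast]=1≠0 swap→a[1]=1 → slow++,fast++
(s=2,f=5) a[fast]=2≠0 swap→a[2]=2 → slow++,fast++
(s=3,f=6) a[fast]=4≠0 swap→a[3]=4 → slow++,fast++
(s=4,f=7) a[fast]=0 → fast++
(s=4,f=8) a[fast]=0 → fast++
(s=4,f=9) a[fast]=0 → fast++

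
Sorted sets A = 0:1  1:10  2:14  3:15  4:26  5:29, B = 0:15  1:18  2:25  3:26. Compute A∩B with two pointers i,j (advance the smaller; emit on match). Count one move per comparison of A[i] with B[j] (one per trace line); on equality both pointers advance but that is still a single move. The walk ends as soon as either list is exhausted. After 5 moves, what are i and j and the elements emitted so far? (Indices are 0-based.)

[i=0,j=0] 1<15 → i++
[i=1,j=0] 10<15 → i++
[i=2,j=0] 14<15 → i++
[i=3,j=0] 15==15 emit → i++,j++
[i=4,j=1] 26>18 → j++

i=4, j=2, emitted=[15]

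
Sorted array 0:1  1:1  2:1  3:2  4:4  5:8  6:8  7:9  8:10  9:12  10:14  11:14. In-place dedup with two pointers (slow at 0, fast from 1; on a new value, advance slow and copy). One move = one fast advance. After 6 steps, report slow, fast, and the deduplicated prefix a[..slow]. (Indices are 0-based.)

(s=0,f=1) a[fast]=1=a[slow] dup → fast++
(s=0,f=2) a[fast]=1=a[slow] dup → fast++
(s=0,f=3) a[fast]=2≠a[slow]=1 write a[1]=2 → slow++,fast++
(s=1,f=4) a[fast]=4≠a[slow]=2 write a[2]=4 → slow++,fast++
(s=2,f=5) a[fast]=8≠a[slow]=4 write a[3]=8 → slow++,fast++
(s=3,f=6) a[fast]=8=a[slow] dup → fast++

slow=3, fast=7, prefix=[1, 2, 4, 8]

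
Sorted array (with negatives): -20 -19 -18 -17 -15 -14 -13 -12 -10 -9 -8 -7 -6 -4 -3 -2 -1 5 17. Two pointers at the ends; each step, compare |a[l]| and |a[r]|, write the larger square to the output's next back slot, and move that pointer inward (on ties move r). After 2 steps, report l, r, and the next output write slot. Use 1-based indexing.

l=1 r=19: |-20|>|17| out[19]=400, l++
l=2 r=19: |-19|>|17| out[18]=361, l++

l=3, r=19, next write slot=17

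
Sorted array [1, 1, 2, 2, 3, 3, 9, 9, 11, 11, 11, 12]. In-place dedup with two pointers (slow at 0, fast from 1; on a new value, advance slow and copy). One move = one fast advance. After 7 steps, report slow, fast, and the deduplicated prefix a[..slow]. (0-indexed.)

slow=3, fast=8, prefix=[1, 2, 3, 9]

(s=0,f=1) a[fast]=1=a[slow] dup → fast++
(s=0,f=2) a[fast]=2≠a[slow]=1 write a[1]=2 → slow++,fast++
(s=1,f=3) a[fast]=2=a[slow] dup → fast++
(s=1,f=4) a[fast]=3≠a[slow]=2 write a[2]=3 → slow++,fast++
(s=2,f=5) a[fast]=3=a[slow] dup → fast++
(s=2,f=6) a[fast]=9≠a[slow]=3 write a[3]=9 → slow++,fast++
(s=3,f=7) a[fast]=9=a[slow] dup → fast++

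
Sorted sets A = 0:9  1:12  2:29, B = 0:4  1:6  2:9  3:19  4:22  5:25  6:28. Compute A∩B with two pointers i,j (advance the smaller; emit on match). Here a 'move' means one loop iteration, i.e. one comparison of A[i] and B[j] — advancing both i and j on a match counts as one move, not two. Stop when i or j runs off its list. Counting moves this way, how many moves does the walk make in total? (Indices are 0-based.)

[i=0,j=0] 9>4 → j++
[i=0,j=1] 9>6 → j++
[i=0,j=2] 9==9 emit → i++,j++
[i=1,j=3] 12<19 → i++
[i=2,j=3] 29>19 → j++
[i=2,j=4] 29>22 → j++
[i=2,j=5] 29>25 → j++
[i=2,j=6] 29>28 → j++

8 moves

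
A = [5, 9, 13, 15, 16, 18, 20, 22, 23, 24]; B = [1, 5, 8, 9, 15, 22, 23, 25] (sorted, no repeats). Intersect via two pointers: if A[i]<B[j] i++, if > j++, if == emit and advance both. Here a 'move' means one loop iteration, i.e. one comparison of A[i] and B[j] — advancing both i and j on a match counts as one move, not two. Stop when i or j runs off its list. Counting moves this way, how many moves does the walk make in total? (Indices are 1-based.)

[i=1,j=1] 5>1 → j++
[i=1,j=2] 5==5 emit → i++,j++
[i=2,j=3] 9>8 → j++
[i=2,j=4] 9==9 emit → i++,j++
[i=3,j=5] 13<15 → i++
[i=4,j=5] 15==15 emit → i++,j++
[i=5,j=6] 16<22 → i++
[i=6,j=6] 18<22 → i++
[i=7,j=6] 20<22 → i++
[i=8,j=6] 22==22 emit → i++,j++
[i=9,j=7] 23==23 emit → i++,j++
[i=10,j=8] 24<25 → i++

12 moves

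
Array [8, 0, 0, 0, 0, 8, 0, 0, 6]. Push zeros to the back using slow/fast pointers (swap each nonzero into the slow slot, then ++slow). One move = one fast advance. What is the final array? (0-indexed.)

[8, 8, 6, 0, 0, 0, 0, 0, 0]

slow=0 fast=0: a[fast]=8≠0 swap→a[0]=8, slow++,fast++
slow=1 fast=1: a[fast]=0, fast++
slow=1 fast=2: a[fast]=0, fast++
slow=1 fast=3: a[fast]=0, fast++
slow=1 fast=4: a[fast]=0, fast++
slow=1 fast=5: a[fast]=8≠0 swap→a[1]=8, slow++,fast++
slow=2 fast=6: a[fast]=0, fast++
slow=2 fast=7: a[fast]=0, fast++
slow=2 fast=8: a[fast]=6≠0 swap→a[2]=6, slow++,fast++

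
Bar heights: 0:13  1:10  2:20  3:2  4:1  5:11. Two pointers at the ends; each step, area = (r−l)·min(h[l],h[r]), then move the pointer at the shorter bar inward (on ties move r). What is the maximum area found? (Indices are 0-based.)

max area = 55

l=0 r=5: min(13,11)*5=55 best=55 *, r--
l=0 r=4: min(13,1)*4=4 best=55, r--
l=0 r=3: min(13,2)*3=6 best=55, r--
l=0 r=2: min(13,20)*2=26 best=55, l++
l=1 r=2: min(10,20)*1=10 best=55, l++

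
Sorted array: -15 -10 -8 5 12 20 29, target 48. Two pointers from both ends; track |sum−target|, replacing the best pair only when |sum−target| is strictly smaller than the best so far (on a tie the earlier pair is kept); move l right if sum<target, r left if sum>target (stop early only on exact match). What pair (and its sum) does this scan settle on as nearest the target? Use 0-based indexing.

pair (20, 29) with sum 49 (|Δ|=1)

l=0 r=6: -15+29=14 d=34 *, l++
l=1 r=6: -10+29=19 d=29 *, l++
l=2 r=6: -8+29=21 d=27 *, l++
l=3 r=6: 5+29=34 d=14 *, l++
l=4 r=6: 12+29=41 d=7 *, l++
l=5 r=6: 20+29=49 d=1 *, r--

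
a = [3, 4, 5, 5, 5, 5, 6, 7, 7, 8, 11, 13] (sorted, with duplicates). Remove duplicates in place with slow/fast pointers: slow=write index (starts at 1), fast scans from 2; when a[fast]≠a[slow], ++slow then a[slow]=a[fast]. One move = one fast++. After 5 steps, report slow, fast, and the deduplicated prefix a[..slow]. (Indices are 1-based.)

slow=1 fast=2: a[fast]=4≠a[slow]=3 write a[2]=4, slow++,fast++
slow=2 fast=3: a[fast]=5≠a[slow]=4 write a[3]=5, slow++,fast++
slow=3 fast=4: a[fast]=5=a[slow] dup, fast++
slow=3 fast=5: a[fast]=5=a[slow] dup, fast++
slow=3 fast=6: a[fast]=5=a[slow] dup, fast++

slow=3, fast=7, prefix=[3, 4, 5]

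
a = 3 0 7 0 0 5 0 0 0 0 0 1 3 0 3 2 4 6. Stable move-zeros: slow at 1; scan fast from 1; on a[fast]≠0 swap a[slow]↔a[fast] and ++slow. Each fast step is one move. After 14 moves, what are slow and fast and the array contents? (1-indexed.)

slow=6, fast=15, a=[3, 7, 5, 1, 3, 0, 0, 0, 0, 0, 0, 0, 0, 0, 3, 2, 4, 6]

slow=1 fast=1: a[fast]=3≠0 swap→a[1]=3, slow++,fast++
slow=2 fast=2: a[fast]=0, fast++
slow=2 fast=3: a[fast]=7≠0 swap→a[2]=7, slow++,fast++
slow=3 fast=4: a[fast]=0, fast++
slow=3 fast=5: a[fast]=0, fast++
slow=3 fast=6: a[fast]=5≠0 swap→a[3]=5, slow++,fast++
slow=4 fast=7: a[fast]=0, fast++
slow=4 fast=8: a[fast]=0, fast++
slow=4 fast=9: a[fast]=0, fast++
slow=4 fast=10: a[fast]=0, fast++
slow=4 fast=11: a[fast]=0, fast++
slow=4 fast=12: a[fast]=1≠0 swap→a[4]=1, slow++,fast++
slow=5 fast=13: a[fast]=3≠0 swap→a[5]=3, slow++,fast++
slow=6 fast=14: a[fast]=0, fast++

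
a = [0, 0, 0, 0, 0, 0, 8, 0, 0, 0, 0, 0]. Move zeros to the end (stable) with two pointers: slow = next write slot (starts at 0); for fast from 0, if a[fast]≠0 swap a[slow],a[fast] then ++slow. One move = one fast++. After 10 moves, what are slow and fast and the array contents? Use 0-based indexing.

slow=1, fast=10, a=[8, 0, 0, 0, 0, 0, 0, 0, 0, 0, 0, 0]

slow=0 fast=0: a[fast]=0, fast++
slow=0 fast=1: a[fast]=0, fast++
slow=0 fast=2: a[fast]=0, fast++
slow=0 fast=3: a[fast]=0, fast++
slow=0 fast=4: a[fast]=0, fast++
slow=0 fast=5: a[fast]=0, fast++
slow=0 fast=6: a[fast]=8≠0 swap→a[0]=8, slow++,fast++
slow=1 fast=7: a[fast]=0, fast++
slow=1 fast=8: a[fast]=0, fast++
slow=1 fast=9: a[fast]=0, fast++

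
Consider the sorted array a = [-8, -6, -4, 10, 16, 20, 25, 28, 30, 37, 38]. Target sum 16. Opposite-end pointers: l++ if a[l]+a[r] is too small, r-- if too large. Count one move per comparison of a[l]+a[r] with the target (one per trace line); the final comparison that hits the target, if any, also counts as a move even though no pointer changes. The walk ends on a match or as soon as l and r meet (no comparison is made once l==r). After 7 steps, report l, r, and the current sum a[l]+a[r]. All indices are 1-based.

l=3, r=6, sum=16

[1,11] -8+38=30 >16 → r--
[1,10] -8+37=29 >16 → r--
[1,9] -8+30=22 >16 → r--
[1,8] -8+28=20 >16 → r--
[1,7] -8+25=17 >16 → r--
[1,6] -8+20=12 <16 → l++
[2,6] -6+20=14 <16 → l++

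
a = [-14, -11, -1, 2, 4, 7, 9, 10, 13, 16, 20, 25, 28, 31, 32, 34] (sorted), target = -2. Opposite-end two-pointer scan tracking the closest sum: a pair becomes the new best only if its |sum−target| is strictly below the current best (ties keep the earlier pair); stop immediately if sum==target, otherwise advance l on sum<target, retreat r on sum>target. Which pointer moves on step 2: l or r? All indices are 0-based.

l=0 r=15: -14+34=20 d=22 *, r--
l=0 r=14: -14+32=18 d=20 *, r--

r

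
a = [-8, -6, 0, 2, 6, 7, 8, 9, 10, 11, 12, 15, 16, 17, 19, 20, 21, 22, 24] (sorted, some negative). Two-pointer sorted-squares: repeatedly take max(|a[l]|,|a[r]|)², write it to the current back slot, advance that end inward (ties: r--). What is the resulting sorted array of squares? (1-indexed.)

[0, 4, 36, 36, 49, 64, 64, 81, 100, 121, 144, 225, 256, 289, 361, 400, 441, 484, 576]

l=1 r=19: |-8|<=|24| out[19]=576, r--
l=1 r=18: |-8|<=|22| out[18]=484, r--
l=1 r=17: |-8|<=|21| out[17]=441, r--
l=1 r=16: |-8|<=|20| out[16]=400, r--
l=1 r=15: |-8|<=|19| out[15]=361, r--
l=1 r=14: |-8|<=|17| out[14]=289, r--
l=1 r=13: |-8|<=|16| out[13]=256, r--
l=1 r=12: |-8|<=|15| out[12]=225, r--
l=1 r=11: |-8|<=|12| out[11]=144, r--
l=1 r=10: |-8|<=|11| out[10]=121, r--
l=1 r=9: |-8|<=|10| out[9]=100, r--
l=1 r=8: |-8|<=|9| out[8]=81, r--
l=1 r=7: |-8|<=|8| out[7]=64, r--
l=1 r=6: |-8|>|7| out[6]=64, l++
l=2 r=6: |-6|<=|7| out[5]=49, r--
l=2 r=5: |-6|<=|6| out[4]=36, r--
l=2 r=4: |-6|>|2| out[3]=36, l++
l=3 r=4: |0|<=|2| out[2]=4, r--
l=3 r=3: |0|<=|0| out[1]=0, r--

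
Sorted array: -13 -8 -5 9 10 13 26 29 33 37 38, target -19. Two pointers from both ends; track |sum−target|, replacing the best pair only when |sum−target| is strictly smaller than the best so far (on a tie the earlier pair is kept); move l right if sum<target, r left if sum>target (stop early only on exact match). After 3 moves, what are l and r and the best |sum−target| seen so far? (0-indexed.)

l=0, r=7, best |Δ|=39

[0,10] -13+38=25 d=44 * → r--
[0,9] -13+37=24 d=43 * → r--
[0,8] -13+33=20 d=39 * → r--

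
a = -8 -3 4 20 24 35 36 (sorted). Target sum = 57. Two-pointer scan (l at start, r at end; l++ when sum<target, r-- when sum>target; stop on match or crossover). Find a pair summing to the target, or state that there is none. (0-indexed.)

no pair

[0,6] -8+36=28 <57 → l++
[1,6] -3+36=33 <57 → l++
[2,6] 4+36=40 <57 → l++
[3,6] 20+36=56 <57 → l++
[4,6] 24+36=60 >57 → r--
[4,5] 24+35=59 >57 → r--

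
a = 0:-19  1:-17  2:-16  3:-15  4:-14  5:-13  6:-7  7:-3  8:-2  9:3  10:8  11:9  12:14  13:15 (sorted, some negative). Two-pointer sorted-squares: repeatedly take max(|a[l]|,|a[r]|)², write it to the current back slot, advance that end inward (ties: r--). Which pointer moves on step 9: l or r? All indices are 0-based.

[0,13] |-19|>|15| out[13]=361 → l++
[1,13] |-17|>|15| out[12]=289 → l++
[2,13] |-16|>|15| out[11]=256 → l++
[3,13] |-15|<=|15| out[10]=225 → r--
[3,12] |-15|>|14| out[9]=225 → l++
[4,12] |-14|<=|14| out[8]=196 → r--
[4,11] |-14|>|9| out[7]=196 → l++
[5,11] |-13|>|9| out[6]=169 → l++
[6,11] |-7|<=|9| out[5]=81 → r--

r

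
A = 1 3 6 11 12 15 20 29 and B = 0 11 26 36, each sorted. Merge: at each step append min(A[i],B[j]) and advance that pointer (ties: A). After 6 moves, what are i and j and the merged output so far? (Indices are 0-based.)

[i=0,j=0] A[i]=1>B[j]=0 take 0 → j++
[i=0,j=1] A[i]=1<=B[j]=11 take 1 → i++
[i=1,j=1] A[i]=3<=B[j]=11 take 3 → i++
[i=2,j=1] A[i]=6<=B[j]=11 take 6 → i++
[i=3,j=1] A[i]=11<=B[j]=11 take 11 → i++
[i=4,j=1] A[i]=12>B[j]=11 take 11 → j++

i=4, j=2, merged so far=[0, 1, 3, 6, 11, 11]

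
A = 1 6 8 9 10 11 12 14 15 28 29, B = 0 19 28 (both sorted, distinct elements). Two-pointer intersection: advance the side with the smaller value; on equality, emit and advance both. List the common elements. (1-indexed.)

[i=1,j=1] 1>0 → j++
[i=1,j=2] 1<19 → i++
[i=2,j=2] 6<19 → i++
[i=3,j=2] 8<19 → i++
[i=4,j=2] 9<19 → i++
[i=5,j=2] 10<19 → i++
[i=6,j=2] 11<19 → i++
[i=7,j=2] 12<19 → i++
[i=8,j=2] 14<19 → i++
[i=9,j=2] 15<19 → i++
[i=10,j=2] 28>19 → j++
[i=10,j=3] 28==28 emit → i++,j++

intersection = [28]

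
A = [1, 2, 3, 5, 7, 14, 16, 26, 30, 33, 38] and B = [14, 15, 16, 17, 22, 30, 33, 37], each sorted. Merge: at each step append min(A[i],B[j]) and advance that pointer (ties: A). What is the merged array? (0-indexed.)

[i=0,j=0] A[i]=1<=B[j]=14 take 1 → i++
[i=1,j=0] A[i]=2<=B[j]=14 take 2 → i++
[i=2,j=0] A[i]=3<=B[j]=14 take 3 → i++
[i=3,j=0] A[i]=5<=B[j]=14 take 5 → i++
[i=4,j=0] A[i]=7<=B[j]=14 take 7 → i++
[i=5,j=0] A[i]=14<=B[j]=14 take 14 → i++
[i=6,j=0] A[i]=16>B[j]=14 take 14 → j++
[i=6,j=1] A[i]=16>B[j]=15 take 15 → j++
[i=6,j=2] A[i]=16<=B[j]=16 take 16 → i++
[i=7,j=2] A[i]=26>B[j]=16 take 16 → j++
[i=7,j=3] A[i]=26>B[j]=17 take 17 → j++
[i=7,j=4] A[i]=26>B[j]=22 take 22 → j++
[i=7,j=5] A[i]=26<=B[j]=30 take 26 → i++
[i=8,j=5] A[i]=30<=B[j]=30 take 30 → i++
[i=9,j=5] A[i]=33>B[j]=30 take 30 → j++
[i=9,j=6] A[i]=33<=B[j]=33 take 33 → i++
[i=10,j=6] A[i]=38>B[j]=33 take 33 → j++
[i=10,j=7] A[i]=38>B[j]=37 take 37 → j++
[i=10,j=8] B done, take A[i]=38 → i++

[1, 2, 3, 5, 7, 14, 14, 15, 16, 16, 17, 22, 26, 30, 30, 33, 33, 37, 38]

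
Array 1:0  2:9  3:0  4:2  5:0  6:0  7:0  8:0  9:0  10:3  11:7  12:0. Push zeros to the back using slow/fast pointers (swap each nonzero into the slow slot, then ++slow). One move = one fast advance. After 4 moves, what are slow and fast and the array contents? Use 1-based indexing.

slow=3, fast=5, a=[9, 2, 0, 0, 0, 0, 0, 0, 0, 3, 7, 0]

(s=1,f=1) a[fast]=0 → fast++
(s=1,f=2) a[fast]=9≠0 swap→a[1]=9 → slow++,fast++
(s=2,f=3) a[fast]=0 → fast++
(s=2,f=4) a[fast]=2≠0 swap→a[2]=2 → slow++,fast++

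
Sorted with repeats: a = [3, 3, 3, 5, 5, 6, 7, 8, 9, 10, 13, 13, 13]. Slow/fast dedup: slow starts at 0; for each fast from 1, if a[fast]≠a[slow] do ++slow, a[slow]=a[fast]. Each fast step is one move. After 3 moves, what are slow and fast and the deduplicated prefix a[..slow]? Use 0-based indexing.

(s=0,f=1) a[fast]=3=a[slow] dup → fast++
(s=0,f=2) a[fast]=3=a[slow] dup → fast++
(s=0,f=3) a[fast]=5≠a[slow]=3 write a[1]=5 → slow++,fast++

slow=1, fast=4, prefix=[3, 5]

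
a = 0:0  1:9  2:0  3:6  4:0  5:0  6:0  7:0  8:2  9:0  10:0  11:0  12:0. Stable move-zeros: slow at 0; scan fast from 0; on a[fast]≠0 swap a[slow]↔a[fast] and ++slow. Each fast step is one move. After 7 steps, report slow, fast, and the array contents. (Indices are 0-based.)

slow=2, fast=7, a=[9, 6, 0, 0, 0, 0, 0, 0, 2, 0, 0, 0, 0]

(s=0,f=0) a[fast]=0 → fast++
(s=0,f=1) a[fast]=9≠0 swap→a[0]=9 → slow++,fast++
(s=1,f=2) a[fast]=0 → fast++
(s=1,f=3) a[fast]=6≠0 swap→a[1]=6 → slow++,fast++
(s=2,f=4) a[fast]=0 → fast++
(s=2,f=5) a[fast]=0 → fast++
(s=2,f=6) a[fast]=0 → fast++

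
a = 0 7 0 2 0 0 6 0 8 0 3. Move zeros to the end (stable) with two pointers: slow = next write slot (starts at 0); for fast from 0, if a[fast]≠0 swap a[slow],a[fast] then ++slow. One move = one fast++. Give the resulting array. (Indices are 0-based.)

slow=0 fast=0: a[fast]=0, fast++
slow=0 fast=1: a[fast]=7≠0 swap→a[0]=7, slow++,fast++
slow=1 fast=2: a[fast]=0, fast++
slow=1 fast=3: a[fast]=2≠0 swap→a[1]=2, slow++,fast++
slow=2 fast=4: a[fast]=0, fast++
slow=2 fast=5: a[fast]=0, fast++
slow=2 fast=6: a[fast]=6≠0 swap→a[2]=6, slow++,fast++
slow=3 fast=7: a[fast]=0, fast++
slow=3 fast=8: a[fast]=8≠0 swap→a[3]=8, slow++,fast++
slow=4 fast=9: a[fast]=0, fast++
slow=4 fast=10: a[fast]=3≠0 swap→a[4]=3, slow++,fast++

[7, 2, 6, 8, 3, 0, 0, 0, 0, 0, 0]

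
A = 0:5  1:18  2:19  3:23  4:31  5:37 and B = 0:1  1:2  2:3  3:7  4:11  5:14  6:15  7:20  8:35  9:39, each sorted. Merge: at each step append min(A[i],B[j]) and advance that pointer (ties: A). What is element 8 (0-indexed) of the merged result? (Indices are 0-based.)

[i=0,j=0] A[i]=5>B[j]=1 take 1 → j++
[i=0,j=1] A[i]=5>B[j]=2 take 2 → j++
[i=0,j=2] A[i]=5>B[j]=3 take 3 → j++
[i=0,j=3] A[i]=5<=B[j]=7 take 5 → i++
[i=1,j=3] A[i]=18>B[j]=7 take 7 → j++
[i=1,j=4] A[i]=18>B[j]=11 take 11 → j++
[i=1,j=5] A[i]=18>B[j]=14 take 14 → j++
[i=1,j=6] A[i]=18>B[j]=15 take 15 → j++
[i=1,j=7] A[i]=18<=B[j]=20 take 18 → i++
[i=2,j=7] A[i]=19<=B[j]=20 take 19 → i++
[i=3,j=7] A[i]=23>B[j]=20 take 20 → j++
[i=3,j=8] A[i]=23<=B[j]=35 take 23 → i++
[i=4,j=8] A[i]=31<=B[j]=35 take 31 → i++
[i=5,j=8] A[i]=37>B[j]=35 take 35 → j++
[i=5,j=9] A[i]=37<=B[j]=39 take 37 → i++
[i=6,j=9] A done, take B[j]=39 → j++

merged[8] = 18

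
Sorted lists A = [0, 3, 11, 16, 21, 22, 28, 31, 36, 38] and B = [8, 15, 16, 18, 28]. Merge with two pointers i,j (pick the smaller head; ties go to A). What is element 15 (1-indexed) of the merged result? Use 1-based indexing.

[i=1,j=1] A[i]=0<=B[j]=8 take 0 → i++
[i=2,j=1] A[i]=3<=B[j]=8 take 3 → i++
[i=3,j=1] A[i]=11>B[j]=8 take 8 → j++
[i=3,j=2] A[i]=11<=B[j]=15 take 11 → i++
[i=4,j=2] A[i]=16>B[j]=15 take 15 → j++
[i=4,j=3] A[i]=16<=B[j]=16 take 16 → i++
[i=5,j=3] A[i]=21>B[j]=16 take 16 → j++
[i=5,j=4] A[i]=21>B[j]=18 take 18 → j++
[i=5,j=5] A[i]=21<=B[j]=28 take 21 → i++
[i=6,j=5] A[i]=22<=B[j]=28 take 22 → i++
[i=7,j=5] A[i]=28<=B[j]=28 take 28 → i++
[i=8,j=5] A[i]=31>B[j]=28 take 28 → j++
[i=8,j=6] B done, take A[i]=31 → i++
[i=9,j=6] B done, take A[i]=36 → i++
[i=10,j=6] B done, take A[i]=38 → i++

merged[15] = 38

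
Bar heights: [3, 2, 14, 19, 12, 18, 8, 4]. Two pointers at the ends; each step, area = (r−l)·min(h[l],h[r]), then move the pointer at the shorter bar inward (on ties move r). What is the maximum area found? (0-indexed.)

l=0 r=7: min(3,4)*7=21 best=21 *, l++
l=1 r=7: min(2,4)*6=12 best=21, l++
l=2 r=7: min(14,4)*5=20 best=21, r--
l=2 r=6: min(14,8)*4=32 best=32 *, r--
l=2 r=5: min(14,18)*3=42 best=42 *, l++
l=3 r=5: min(19,18)*2=36 best=42, r--
l=3 r=4: min(19,12)*1=12 best=42, r--

max area = 42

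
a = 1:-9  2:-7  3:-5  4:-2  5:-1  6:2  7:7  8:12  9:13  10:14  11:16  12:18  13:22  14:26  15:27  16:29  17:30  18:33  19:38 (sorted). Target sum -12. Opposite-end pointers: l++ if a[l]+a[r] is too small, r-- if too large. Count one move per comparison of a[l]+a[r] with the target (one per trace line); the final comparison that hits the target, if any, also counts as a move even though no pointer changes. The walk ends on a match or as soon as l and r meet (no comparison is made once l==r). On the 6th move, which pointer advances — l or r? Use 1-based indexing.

r

[1,19] -9+38=29 >-12 → r--
[1,18] -9+33=24 >-12 → r--
[1,17] -9+30=21 >-12 → r--
[1,16] -9+29=20 >-12 → r--
[1,15] -9+27=18 >-12 → r--
[1,14] -9+26=17 >-12 → r--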